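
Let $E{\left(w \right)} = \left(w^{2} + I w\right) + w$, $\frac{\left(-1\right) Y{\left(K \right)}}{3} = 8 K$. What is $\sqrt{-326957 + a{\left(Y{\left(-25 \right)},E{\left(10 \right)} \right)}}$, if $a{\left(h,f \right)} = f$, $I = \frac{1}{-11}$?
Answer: $\frac{i \sqrt{39548597}}{11} \approx 571.71 i$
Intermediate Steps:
$Y{\left(K \right)} = - 24 K$ ($Y{\left(K \right)} = - 3 \cdot 8 K = - 24 K$)
$I = - \frac{1}{11} \approx -0.090909$
$E{\left(w \right)} = w^{2} + \frac{10 w}{11}$ ($E{\left(w \right)} = \left(w^{2} - \frac{w}{11}\right) + w = w^{2} + \frac{10 w}{11}$)
$\sqrt{-326957 + a{\left(Y{\left(-25 \right)},E{\left(10 \right)} \right)}} = \sqrt{-326957 + \frac{1}{11} \cdot 10 \left(10 + 11 \cdot 10\right)} = \sqrt{-326957 + \frac{1}{11} \cdot 10 \left(10 + 110\right)} = \sqrt{-326957 + \frac{1}{11} \cdot 10 \cdot 120} = \sqrt{-326957 + \frac{1200}{11}} = \sqrt{- \frac{3595327}{11}} = \frac{i \sqrt{39548597}}{11}$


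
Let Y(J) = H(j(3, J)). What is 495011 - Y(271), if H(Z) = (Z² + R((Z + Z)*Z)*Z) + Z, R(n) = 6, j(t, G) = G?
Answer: 419673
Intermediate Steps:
H(Z) = Z² + 7*Z (H(Z) = (Z² + 6*Z) + Z = Z² + 7*Z)
Y(J) = J*(7 + J)
495011 - Y(271) = 495011 - 271*(7 + 271) = 495011 - 271*278 = 495011 - 1*75338 = 495011 - 75338 = 419673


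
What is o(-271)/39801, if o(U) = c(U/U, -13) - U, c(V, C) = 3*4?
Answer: 283/39801 ≈ 0.0071104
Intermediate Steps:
c(V, C) = 12
o(U) = 12 - U
o(-271)/39801 = (12 - 1*(-271))/39801 = (12 + 271)*(1/39801) = 283*(1/39801) = 283/39801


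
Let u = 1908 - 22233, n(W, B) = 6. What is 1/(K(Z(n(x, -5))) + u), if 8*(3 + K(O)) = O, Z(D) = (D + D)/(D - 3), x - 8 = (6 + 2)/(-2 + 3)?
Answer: -2/40655 ≈ -4.9194e-5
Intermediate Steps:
x = 16 (x = 8 + (6 + 2)/(-2 + 3) = 8 + 8/1 = 8 + 8*1 = 8 + 8 = 16)
Z(D) = 2*D/(-3 + D) (Z(D) = (2*D)/(-3 + D) = 2*D/(-3 + D))
K(O) = -3 + O/8
u = -20325
1/(K(Z(n(x, -5))) + u) = 1/((-3 + (2*6/(-3 + 6))/8) - 20325) = 1/((-3 + (2*6/3)/8) - 20325) = 1/((-3 + (2*6*(⅓))/8) - 20325) = 1/((-3 + (⅛)*4) - 20325) = 1/((-3 + ½) - 20325) = 1/(-5/2 - 20325) = 1/(-40655/2) = -2/40655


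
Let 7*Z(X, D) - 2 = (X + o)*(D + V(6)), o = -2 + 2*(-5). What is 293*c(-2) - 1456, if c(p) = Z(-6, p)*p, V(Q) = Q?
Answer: 4404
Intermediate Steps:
o = -12 (o = -2 - 10 = -12)
Z(X, D) = 2/7 + (-12 + X)*(6 + D)/7 (Z(X, D) = 2/7 + ((X - 12)*(D + 6))/7 = 2/7 + ((-12 + X)*(6 + D))/7 = 2/7 + (-12 + X)*(6 + D)/7)
c(p) = p*(-106/7 - 18*p/7) (c(p) = (-10 - 12*p/7 + (6/7)*(-6) + (⅐)*p*(-6))*p = (-10 - 12*p/7 - 36/7 - 6*p/7)*p = (-106/7 - 18*p/7)*p = p*(-106/7 - 18*p/7))
293*c(-2) - 1456 = 293*((2/7)*(-2)*(-53 - 9*(-2))) - 1456 = 293*((2/7)*(-2)*(-53 + 18)) - 1456 = 293*((2/7)*(-2)*(-35)) - 1456 = 293*20 - 1456 = 5860 - 1456 = 4404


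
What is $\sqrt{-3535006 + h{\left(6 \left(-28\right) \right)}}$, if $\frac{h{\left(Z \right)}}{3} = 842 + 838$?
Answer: $i \sqrt{3529966} \approx 1878.8 i$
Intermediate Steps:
$h{\left(Z \right)} = 5040$ ($h{\left(Z \right)} = 3 \left(842 + 838\right) = 3 \cdot 1680 = 5040$)
$\sqrt{-3535006 + h{\left(6 \left(-28\right) \right)}} = \sqrt{-3535006 + 5040} = \sqrt{-3529966} = i \sqrt{3529966}$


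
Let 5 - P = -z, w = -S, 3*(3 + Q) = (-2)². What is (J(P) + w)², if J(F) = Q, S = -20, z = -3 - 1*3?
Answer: 3025/9 ≈ 336.11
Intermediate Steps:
z = -6 (z = -3 - 3 = -6)
Q = -5/3 (Q = -3 + (⅓)*(-2)² = -3 + (⅓)*4 = -3 + 4/3 = -5/3 ≈ -1.6667)
w = 20 (w = -1*(-20) = 20)
P = -1 (P = 5 - (-1)*(-6) = 5 - 1*6 = 5 - 6 = -1)
J(F) = -5/3
(J(P) + w)² = (-5/3 + 20)² = (55/3)² = 3025/9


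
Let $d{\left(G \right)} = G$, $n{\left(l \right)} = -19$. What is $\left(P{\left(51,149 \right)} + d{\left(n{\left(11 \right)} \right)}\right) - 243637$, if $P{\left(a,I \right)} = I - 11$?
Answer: $-243518$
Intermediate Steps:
$P{\left(a,I \right)} = -11 + I$ ($P{\left(a,I \right)} = I - 11 = -11 + I$)
$\left(P{\left(51,149 \right)} + d{\left(n{\left(11 \right)} \right)}\right) - 243637 = \left(\left(-11 + 149\right) - 19\right) - 243637 = \left(138 - 19\right) - 243637 = 119 - 243637 = -243518$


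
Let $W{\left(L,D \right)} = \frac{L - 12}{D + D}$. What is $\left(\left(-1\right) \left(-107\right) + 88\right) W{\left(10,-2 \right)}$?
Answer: $\frac{195}{2} \approx 97.5$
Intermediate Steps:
$W{\left(L,D \right)} = \frac{-12 + L}{2 D}$
$\left(\left(-1\right) \left(-107\right) + 88\right) W{\left(10,-2 \right)} = \left(\left(-1\right) \left(-107\right) + 88\right) \frac{-12 + 10}{2 \left(-2\right)} = \left(107 + 88\right) \frac{1}{2} \left(- \frac{1}{2}\right) \left(-2\right) = 195 \cdot \frac{1}{2} = \frac{195}{2}$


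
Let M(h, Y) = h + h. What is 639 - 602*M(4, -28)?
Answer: -4177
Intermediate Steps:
M(h, Y) = 2*h
639 - 602*M(4, -28) = 639 - 1204*4 = 639 - 602*8 = 639 - 4816 = -4177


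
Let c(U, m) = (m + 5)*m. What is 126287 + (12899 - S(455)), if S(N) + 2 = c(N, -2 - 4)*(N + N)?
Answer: 133728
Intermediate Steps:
c(U, m) = m*(5 + m) (c(U, m) = (5 + m)*m = m*(5 + m))
S(N) = -2 + 12*N (S(N) = -2 + ((-2 - 4)*(5 + (-2 - 4)))*(N + N) = -2 + (-6*(5 - 6))*(2*N) = -2 + (-6*(-1))*(2*N) = -2 + 6*(2*N) = -2 + 12*N)
126287 + (12899 - S(455)) = 126287 + (12899 - (-2 + 12*455)) = 126287 + (12899 - (-2 + 5460)) = 126287 + (12899 - 1*5458) = 126287 + (12899 - 5458) = 126287 + 7441 = 133728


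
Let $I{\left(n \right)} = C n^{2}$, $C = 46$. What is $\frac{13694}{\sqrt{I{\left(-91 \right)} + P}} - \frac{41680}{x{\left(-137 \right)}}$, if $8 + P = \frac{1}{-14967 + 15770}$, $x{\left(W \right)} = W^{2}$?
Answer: $- \frac{41680}{18769} + \frac{13694 \sqrt{245619355465}}{305877155} \approx 19.967$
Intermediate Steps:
$I{\left(n \right)} = 46 n^{2}$
$P = - \frac{6423}{803}$ ($P = -8 + \frac{1}{-14967 + 15770} = -8 + \frac{1}{803} = - \frac{6423}{803} \approx -7.9988$)
$\frac{13694}{\sqrt{I{\left(-91 \right)} + P}} - \frac{41680}{x{\left(-137 \right)}} = \frac{13694}{\sqrt{46 \left(-91\right)^{2} - \frac{6423}{803}}} - \frac{41680}{\left(-137\right)^{2}} = \frac{13694}{\sqrt{46 \cdot 8281 - \frac{6423}{803}}} - \frac{41680}{18769} = \frac{13694}{\sqrt{380926 - \frac{6423}{803}}} - \frac{41680}{18769} = \frac{13694}{\sqrt{\frac{305877155}{803}}} - \frac{41680}{18769} = \frac{13694}{\frac{1}{803} \sqrt{245619355465}} - \frac{41680}{18769} = 13694 \frac{\sqrt{245619355465}}{305877155} - \frac{41680}{18769} = \frac{13694 \sqrt{245619355465}}{305877155} - \frac{41680}{18769} = - \frac{41680}{18769} + \frac{13694 \sqrt{245619355465}}{305877155}$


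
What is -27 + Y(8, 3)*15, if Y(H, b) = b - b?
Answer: -27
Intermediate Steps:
Y(H, b) = 0
-27 + Y(8, 3)*15 = -27 + 0*15 = -27 + 0 = -27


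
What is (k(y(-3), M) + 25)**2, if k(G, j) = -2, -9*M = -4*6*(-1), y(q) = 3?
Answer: 529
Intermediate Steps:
M = -8/3 (M = -(-4*6)*(-1)/9 = -(-8)*(-1)/3 = -1/9*24 = -8/3 ≈ -2.6667)
(k(y(-3), M) + 25)**2 = (-2 + 25)**2 = 23**2 = 529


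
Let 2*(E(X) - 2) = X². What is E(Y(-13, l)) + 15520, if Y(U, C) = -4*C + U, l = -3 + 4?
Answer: 31333/2 ≈ 15667.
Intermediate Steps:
l = 1
Y(U, C) = U - 4*C
E(X) = 2 + X²/2
E(Y(-13, l)) + 15520 = (2 + (-13 - 4*1)²/2) + 15520 = (2 + (-13 - 4)²/2) + 15520 = (2 + (½)*(-17)²) + 15520 = (2 + (½)*289) + 15520 = (2 + 289/2) + 15520 = 293/2 + 15520 = 31333/2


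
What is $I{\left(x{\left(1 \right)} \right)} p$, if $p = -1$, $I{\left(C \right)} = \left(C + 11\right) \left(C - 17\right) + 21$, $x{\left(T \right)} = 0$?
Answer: $166$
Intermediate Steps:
$I{\left(C \right)} = 21 + \left(-17 + C\right) \left(11 + C\right)$ ($I{\left(C \right)} = \left(11 + C\right) \left(-17 + C\right) + 21 = \left(-17 + C\right) \left(11 + C\right) + 21 = 21 + \left(-17 + C\right) \left(11 + C\right)$)
$I{\left(x{\left(1 \right)} \right)} p = \left(-166 + 0^{2} - 0\right) \left(-1\right) = \left(-166 + 0 + 0\right) \left(-1\right) = \left(-166\right) \left(-1\right) = 166$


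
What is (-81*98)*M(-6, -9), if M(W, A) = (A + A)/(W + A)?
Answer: -47628/5 ≈ -9525.6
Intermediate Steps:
M(W, A) = 2*A/(A + W) (M(W, A) = (2*A)/(A + W) = 2*A/(A + W))
(-81*98)*M(-6, -9) = (-81*98)*(2*(-9)/(-9 - 6)) = -15876*(-9)/(-15) = -15876*(-9)*(-1)/15 = -7938*6/5 = -47628/5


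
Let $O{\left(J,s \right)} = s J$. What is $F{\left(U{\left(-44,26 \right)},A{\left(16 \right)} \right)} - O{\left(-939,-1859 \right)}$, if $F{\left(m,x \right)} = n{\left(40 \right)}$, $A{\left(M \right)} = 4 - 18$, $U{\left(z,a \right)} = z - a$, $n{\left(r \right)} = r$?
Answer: $-1745561$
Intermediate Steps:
$O{\left(J,s \right)} = J s$
$A{\left(M \right)} = -14$ ($A{\left(M \right)} = 4 - 18 = -14$)
$F{\left(m,x \right)} = 40$
$F{\left(U{\left(-44,26 \right)},A{\left(16 \right)} \right)} - O{\left(-939,-1859 \right)} = 40 - \left(-939\right) \left(-1859\right) = 40 - 1745601 = -1745561$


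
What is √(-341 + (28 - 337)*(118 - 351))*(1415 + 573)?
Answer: 51688*√106 ≈ 5.3216e+5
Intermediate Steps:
√(-341 + (28 - 337)*(118 - 351))*(1415 + 573) = √(-341 - 309*(-233))*1988 = √(-341 + 71997)*1988 = √71656*1988 = (26*√106)*1988 = 51688*√106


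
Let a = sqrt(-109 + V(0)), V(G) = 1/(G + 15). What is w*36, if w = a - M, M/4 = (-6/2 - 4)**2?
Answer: -7056 + 12*I*sqrt(24510)/5 ≈ -7056.0 + 375.74*I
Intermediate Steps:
V(G) = 1/(15 + G)
M = 196 (M = 4*(-6/2 - 4)**2 = 4*(-6*1/2 - 4)**2 = 4*(-3 - 4)**2 = 4*(-7)**2 = 4*49 = 196)
a = I*sqrt(24510)/15 (a = sqrt(-109 + 1/(15 + 0)) = sqrt(-109 + 1/15) = sqrt(-1634/15) = I*sqrt(24510)/15 ≈ 10.437*I)
w = -196 + I*sqrt(24510)/15 (w = I*sqrt(24510)/15 - 1*196 = I*sqrt(24510)/15 - 196 = -196 + I*sqrt(24510)/15 ≈ -196.0 + 10.437*I)
w*36 = (-196 + I*sqrt(24510)/15)*36 = -7056 + 12*I*sqrt(24510)/5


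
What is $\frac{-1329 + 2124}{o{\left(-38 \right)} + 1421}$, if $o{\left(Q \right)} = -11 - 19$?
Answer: $\frac{795}{1391} \approx 0.57153$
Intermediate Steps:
$o{\left(Q \right)} = -30$
$\frac{-1329 + 2124}{o{\left(-38 \right)} + 1421} = \frac{-1329 + 2124}{-30 + 1421} = \frac{795}{1391}$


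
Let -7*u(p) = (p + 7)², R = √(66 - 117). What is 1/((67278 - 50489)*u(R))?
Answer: 7*I/(33578*(I + 7*√51)) ≈ 8.3388e-8 + 4.1686e-6*I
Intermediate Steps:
R = I*√51 (R = √(-51) = I*√51 ≈ 7.1414*I)
u(p) = -(7 + p)²/7 (u(p) = -(p + 7)²/7 = -(7 + p)²/7)
1/((67278 - 50489)*u(R)) = 1/((67278 - 50489)*((-(7 + I*√51)²/7))) = (-7/(7 + I*√51)²)/16789 = -7/(16789*(7 + I*√51)²)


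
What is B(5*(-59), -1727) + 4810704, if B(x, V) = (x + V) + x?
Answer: 4808387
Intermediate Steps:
B(x, V) = V + 2*x (B(x, V) = (V + x) + x = V + 2*x)
B(5*(-59), -1727) + 4810704 = (-1727 + 2*(5*(-59))) + 4810704 = (-1727 + 2*(-295)) + 4810704 = (-1727 - 590) + 4810704 = -2317 + 4810704 = 4808387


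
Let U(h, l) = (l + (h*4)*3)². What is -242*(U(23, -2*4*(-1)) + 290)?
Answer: -19588932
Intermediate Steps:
U(h, l) = (l + 12*h)² (U(h, l) = (l + (4*h)*3)² = (l + 12*h)²)
-242*(U(23, -2*4*(-1)) + 290) = -242*((-2*4*(-1) + 12*23)² + 290) = -242*((-8*(-1) + 276)² + 290) = -242*((8 + 276)² + 290) = -242*(284² + 290) = -242*(80656 + 290) = -242*80946 = -19588932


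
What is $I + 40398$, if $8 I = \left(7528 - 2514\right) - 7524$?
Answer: $\frac{160337}{4} \approx 40084.0$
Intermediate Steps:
$I = - \frac{1255}{4}$ ($I = \frac{\left(7528 - 2514\right) - 7524}{8} = \frac{5014 - 7524}{8} = \frac{1}{8} \left(-2510\right) = - \frac{1255}{4} \approx -313.75$)
$I + 40398 = - \frac{1255}{4} + 40398 = \frac{160337}{4}$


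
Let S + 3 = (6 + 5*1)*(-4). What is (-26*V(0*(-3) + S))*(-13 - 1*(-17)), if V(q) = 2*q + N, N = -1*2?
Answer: 9984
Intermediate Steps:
N = -2
S = -47 (S = -3 + (6 + 5*1)*(-4) = -3 + (6 + 5)*(-4) = -3 + 11*(-4) = -3 - 44 = -47)
V(q) = -2 + 2*q (V(q) = 2*q - 2 = -2 + 2*q)
(-26*V(0*(-3) + S))*(-13 - 1*(-17)) = (-26*(-2 + 2*(0*(-3) - 47)))*(-13 - 1*(-17)) = (-26*(-2 + 2*(0 - 47)))*(-13 + 17) = -26*(-2 + 2*(-47))*4 = -26*(-2 - 94)*4 = -26*(-96)*4 = 2496*4 = 9984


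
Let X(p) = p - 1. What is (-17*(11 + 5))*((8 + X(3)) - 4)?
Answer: -1632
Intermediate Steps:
X(p) = -1 + p
(-17*(11 + 5))*((8 + X(3)) - 4) = (-17*(11 + 5))*((8 + (-1 + 3)) - 4) = (-17*16)*((8 + 2) - 4) = -272*(10 - 4) = -272*6 = -1632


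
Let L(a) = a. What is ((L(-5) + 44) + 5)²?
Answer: 1936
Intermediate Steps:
((L(-5) + 44) + 5)² = ((-5 + 44) + 5)² = (39 + 5)² = 44² = 1936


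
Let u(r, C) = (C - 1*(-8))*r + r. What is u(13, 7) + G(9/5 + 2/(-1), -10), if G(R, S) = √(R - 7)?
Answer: 208 + 6*I*√5/5 ≈ 208.0 + 2.6833*I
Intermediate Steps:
G(R, S) = √(-7 + R)
u(r, C) = r + r*(8 + C) (u(r, C) = (C + 8)*r + r = (8 + C)*r + r = r*(8 + C) + r = r + r*(8 + C))
u(13, 7) + G(9/5 + 2/(-1), -10) = 13*(9 + 7) + √(-7 + (9/5 + 2/(-1))) = 13*16 + √(-7 + (9*(⅕) + 2*(-1))) = 208 + √(-7 + (9/5 - 2)) = 208 + √(-7 - ⅕) = 208 + √(-36/5) = 208 + 6*I*√5/5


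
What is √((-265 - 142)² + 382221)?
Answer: √547870 ≈ 740.18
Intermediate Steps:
√((-265 - 142)² + 382221) = √((-407)² + 382221) = √(165649 + 382221) = √547870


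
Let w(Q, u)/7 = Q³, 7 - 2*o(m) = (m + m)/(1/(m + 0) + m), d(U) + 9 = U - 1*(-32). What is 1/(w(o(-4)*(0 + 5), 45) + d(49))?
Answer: 39304/579020013 ≈ 6.7880e-5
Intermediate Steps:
d(U) = 23 + U (d(U) = -9 + (U - 1*(-32)) = -9 + (U + 32) = -9 + (32 + U) = 23 + U)
o(m) = 7/2 - m/(m + 1/m) (o(m) = 7/2 - (m + m)/(2*(1/(m + 0) + m)) = 7/2 - 2*m/(2*(1/m + m)) = 7/2 - 2*m/(2*(m + 1/m)) = 7/2 - m/(m + 1/m))
w(Q, u) = 7*Q³
1/(w(o(-4)*(0 + 5), 45) + d(49)) = 1/(7*(((7 + 5*(-4)²)/(2*(1 + (-4)²)))*(0 + 5))³ + (23 + 49)) = 1/(7*(((7 + 5*16)/(2*(1 + 16)))*5)³ + 72) = 1/(7*(((½)*(7 + 80)/17)*5)³ + 72) = 1/(7*(((½)*(1/17)*87)*5)³ + 72) = 1/(7*((87/34)*5)³ + 72) = 1/(7*(435/34)³ + 72) = 1/(7*(82312875/39304) + 72) = 1/(576190125/39304 + 72) = 1/(579020013/39304) = 39304/579020013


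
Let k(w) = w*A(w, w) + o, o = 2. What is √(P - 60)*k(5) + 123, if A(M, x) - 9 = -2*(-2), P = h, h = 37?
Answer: 123 + 67*I*√23 ≈ 123.0 + 321.32*I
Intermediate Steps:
P = 37
A(M, x) = 13 (A(M, x) = 9 - 2*(-2) = 9 + 4 = 13)
k(w) = 2 + 13*w (k(w) = w*13 + 2 = 13*w + 2 = 2 + 13*w)
√(P - 60)*k(5) + 123 = √(37 - 60)*(2 + 13*5) + 123 = √(-23)*(2 + 65) + 123 = (I*√23)*67 + 123 = 67*I*√23 + 123 = 123 + 67*I*√23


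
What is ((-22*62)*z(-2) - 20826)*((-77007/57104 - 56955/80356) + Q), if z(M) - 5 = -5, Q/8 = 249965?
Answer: -23887431855749523321/573581128 ≈ -4.1646e+10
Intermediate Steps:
Q = 1999720 (Q = 8*249965 = 1999720)
z(M) = 0 (z(M) = 5 - 5 = 0)
((-22*62)*z(-2) - 20826)*((-77007/57104 - 56955/80356) + Q) = (-22*62*0 - 20826)*((-77007/57104 - 56955/80356) + 1999720) = (-1364*0 - 20826)*((-77007*1/57104 - 56955*1/80356) + 1999720) = (0 - 20826)*((-77007/57104 - 56955/80356) + 1999720) = -20826*(-2360083203/1147162256 + 1999720) = -20826*2294000946485117/1147162256 = -23887431855749523321/573581128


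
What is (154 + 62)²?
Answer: 46656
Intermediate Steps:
(154 + 62)² = 216² = 46656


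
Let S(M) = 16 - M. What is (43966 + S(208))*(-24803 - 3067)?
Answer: -1219981380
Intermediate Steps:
(43966 + S(208))*(-24803 - 3067) = (43966 + (16 - 1*208))*(-24803 - 3067) = (43966 + (16 - 208))*(-27870) = (43966 - 192)*(-27870) = 43774*(-27870) = -1219981380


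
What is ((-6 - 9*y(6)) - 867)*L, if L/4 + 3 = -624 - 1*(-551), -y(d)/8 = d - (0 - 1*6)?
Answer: 2736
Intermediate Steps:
y(d) = -48 - 8*d (y(d) = -8*(d - (0 - 1*6)) = -8*(d - (0 - 6)) = -8*(d - 1*(-6)) = -8*(d + 6) = -8*(6 + d) = -48 - 8*d)
L = -304 (L = -12 + 4*(-624 - 1*(-551)) = -12 + 4*(-624 + 551) = -12 + 4*(-73) = -12 - 292 = -304)
((-6 - 9*y(6)) - 867)*L = ((-6 - 9*(-48 - 8*6)) - 867)*(-304) = ((-6 - 9*(-48 - 48)) - 867)*(-304) = ((-6 - 9*(-96)) - 867)*(-304) = ((-6 + 864) - 867)*(-304) = (858 - 867)*(-304) = -9*(-304) = 2736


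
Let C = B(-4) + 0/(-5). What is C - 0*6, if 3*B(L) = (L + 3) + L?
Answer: -5/3 ≈ -1.6667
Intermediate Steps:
B(L) = 1 + 2*L/3 (B(L) = ((L + 3) + L)/3 = ((3 + L) + L)/3 = (3 + 2*L)/3 = 1 + 2*L/3)
C = -5/3 (C = (1 + (2/3)*(-4)) + 0/(-5) = (1 - 8/3) + 0*(-1/5) = -5/3 + 0 = -5/3 ≈ -1.6667)
C - 0*6 = -5/3 - 0*6 = -5/3 - 43*0 = -5/3 + 0 = -5/3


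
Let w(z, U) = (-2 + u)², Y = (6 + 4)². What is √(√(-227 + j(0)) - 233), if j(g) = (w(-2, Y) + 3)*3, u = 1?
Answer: √(-233 + I*√215) ≈ 0.48006 + 15.272*I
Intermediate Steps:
Y = 100 (Y = 10² = 100)
w(z, U) = 1 (w(z, U) = (-2 + 1)² = (-1)² = 1)
j(g) = 12 (j(g) = (1 + 3)*3 = 4*3 = 12)
√(√(-227 + j(0)) - 233) = √(√(-227 + 12) - 233) = √(√(-215) - 233) = √(I*√215 - 233) = √(-233 + I*√215)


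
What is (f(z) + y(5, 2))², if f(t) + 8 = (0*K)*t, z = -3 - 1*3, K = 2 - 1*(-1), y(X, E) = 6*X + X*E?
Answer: 1024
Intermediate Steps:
y(X, E) = 6*X + E*X
K = 3 (K = 2 + 1 = 3)
z = -6 (z = -3 - 3 = -6)
f(t) = -8 (f(t) = -8 + (0*3)*t = -8 + 0*t = -8 + 0 = -8)
(f(z) + y(5, 2))² = (-8 + 5*(6 + 2))² = (-8 + 5*8)² = (-8 + 40)² = 32² = 1024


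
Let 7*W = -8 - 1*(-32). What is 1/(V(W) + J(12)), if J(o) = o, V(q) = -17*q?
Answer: -7/324 ≈ -0.021605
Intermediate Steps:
W = 24/7 (W = (-8 - 1*(-32))/7 = (-8 + 32)/7 = (1/7)*24 = 24/7 ≈ 3.4286)
1/(V(W) + J(12)) = 1/(-17*24/7 + 12) = 1/(-408/7 + 12) = 1/(-324/7) = -7/324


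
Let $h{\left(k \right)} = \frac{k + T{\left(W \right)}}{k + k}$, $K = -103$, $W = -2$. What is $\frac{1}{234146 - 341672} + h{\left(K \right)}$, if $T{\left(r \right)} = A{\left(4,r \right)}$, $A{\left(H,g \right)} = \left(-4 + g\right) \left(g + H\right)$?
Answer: $\frac{3091321}{5537589} \approx 0.55824$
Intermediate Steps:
$A{\left(H,g \right)} = \left(-4 + g\right) \left(H + g\right)$
$T{\left(r \right)} = -16 + r^{2}$ ($T{\left(r \right)} = r^{2} - 16 - 4 r + 4 r = -16 + r^{2}$)
$h{\left(k \right)} = \frac{-12 + k}{2 k}$ ($h{\left(k \right)} = \frac{k - \left(16 - \left(-2\right)^{2}\right)}{k + k} = \frac{k + \left(-16 + 4\right)}{2 k} = \left(k - 12\right) \frac{1}{2 k} = \left(-12 + k\right) \frac{1}{2 k} = \frac{-12 + k}{2 k}$)
$\frac{1}{234146 - 341672} + h{\left(K \right)} = \frac{1}{234146 - 341672} + \frac{-12 - 103}{2 \left(-103\right)} = \frac{1}{-107526} + \frac{1}{2} \left(- \frac{1}{103}\right) \left(-115\right) = - \frac{1}{107526} + \frac{115}{206} = \frac{3091321}{5537589}$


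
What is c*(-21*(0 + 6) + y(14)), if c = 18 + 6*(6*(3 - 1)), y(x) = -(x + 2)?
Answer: -12780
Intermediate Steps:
y(x) = -2 - x (y(x) = -(2 + x) = -2 - x)
c = 90 (c = 18 + 6*(6*2) = 18 + 6*12 = 18 + 72 = 90)
c*(-21*(0 + 6) + y(14)) = 90*(-21*(0 + 6) + (-2 - 1*14)) = 90*(-21*6 + (-2 - 14)) = 90*(-126 - 16) = 90*(-142) = -12780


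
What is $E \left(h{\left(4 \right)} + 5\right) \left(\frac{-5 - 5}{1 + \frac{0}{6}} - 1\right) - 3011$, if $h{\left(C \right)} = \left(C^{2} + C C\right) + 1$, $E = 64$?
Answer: $-29763$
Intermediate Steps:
$h{\left(C \right)} = 1 + 2 C^{2}$ ($h{\left(C \right)} = \left(C^{2} + C^{2}\right) + 1 = 2 C^{2} + 1 = 1 + 2 C^{2}$)
$E \left(h{\left(4 \right)} + 5\right) \left(\frac{-5 - 5}{1 + \frac{0}{6}} - 1\right) - 3011 = 64 \left(\left(1 + 2 \cdot 4^{2}\right) + 5\right) \left(\frac{-5 - 5}{1 + \frac{0}{6}} - 1\right) - 3011 = 64 \left(\left(1 + 2 \cdot 16\right) + 5\right) \left(- \frac{10}{1 + 0 \cdot \frac{1}{6}} - 1\right) - 3011 = 64 \left(\left(1 + 32\right) + 5\right) \left(- \frac{10}{1 + 0} - 1\right) - 3011 = 64 \left(33 + 5\right) \left(- \frac{10}{1} - 1\right) - 3011 = 64 \cdot 38 \left(\left(-10\right) 1 - 1\right) - 3011 = 64 \cdot 38 \left(-10 - 1\right) - 3011 = 64 \cdot 38 \left(-11\right) - 3011 = 64 \left(-418\right) - 3011 = -26752 - 3011 = -29763$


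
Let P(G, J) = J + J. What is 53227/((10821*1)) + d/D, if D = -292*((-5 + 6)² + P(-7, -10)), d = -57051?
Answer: -322045475/60034908 ≈ -5.3643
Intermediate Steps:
P(G, J) = 2*J
D = 5548 (D = -292*((-5 + 6)² + 2*(-10)) = -292*(1² - 20) = -292*(1 - 20) = -292*(-19) = 5548)
53227/((10821*1)) + d/D = 53227/((10821*1)) - 57051/5548 = 53227/10821 - 57051*1/5548 = 53227*(1/10821) - 57051/5548 = 53227/10821 - 57051/5548 = -322045475/60034908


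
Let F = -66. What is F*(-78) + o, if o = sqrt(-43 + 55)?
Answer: 5148 + 2*sqrt(3) ≈ 5151.5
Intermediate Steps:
o = 2*sqrt(3) (o = sqrt(12) = 2*sqrt(3) ≈ 3.4641)
F*(-78) + o = -66*(-78) + 2*sqrt(3) = 5148 + 2*sqrt(3)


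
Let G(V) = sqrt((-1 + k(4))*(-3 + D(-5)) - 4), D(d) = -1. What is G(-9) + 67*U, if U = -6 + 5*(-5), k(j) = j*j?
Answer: -2077 + 8*I ≈ -2077.0 + 8.0*I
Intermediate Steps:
k(j) = j**2
G(V) = 8*I (G(V) = sqrt((-1 + 4**2)*(-3 - 1) - 4) = sqrt((-1 + 16)*(-4) - 4) = sqrt(15*(-4) - 4) = sqrt(-60 - 4) = sqrt(-64) = 8*I)
U = -31 (U = -6 - 25 = -31)
G(-9) + 67*U = 8*I + 67*(-31) = 8*I - 2077 = -2077 + 8*I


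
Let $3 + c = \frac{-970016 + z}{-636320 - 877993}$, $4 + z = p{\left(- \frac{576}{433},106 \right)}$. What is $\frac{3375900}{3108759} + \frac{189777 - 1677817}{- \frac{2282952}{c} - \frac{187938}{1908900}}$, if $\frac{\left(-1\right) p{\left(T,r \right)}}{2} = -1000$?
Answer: $- \frac{172033899432079654712700}{379917116648481076112813} \approx -0.45282$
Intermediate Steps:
$p{\left(T,r \right)} = 2000$ ($p{\left(T,r \right)} = \left(-2\right) \left(-1000\right) = 2000$)
$z = 1996$ ($z = -4 + 2000 = 1996$)
$c = - \frac{3574919}{1514313}$ ($c = -3 + \frac{-970016 + 1996}{-636320 - 877993} = -3 - \frac{968020}{-1514313} = -3 - - \frac{968020}{1514313} = -3 + \frac{968020}{1514313} = - \frac{3574919}{1514313} \approx -2.3608$)
$\frac{3375900}{3108759} + \frac{189777 - 1677817}{- \frac{2282952}{c} - \frac{187938}{1908900}} = \frac{3375900}{3108759} + \frac{189777 - 1677817}{- \frac{2282952}{- \frac{3574919}{1514313}} - \frac{187938}{1908900}} = 3375900 \cdot \frac{1}{3108759} + \frac{189777 - 1677817}{\left(-2282952\right) \left(- \frac{1514313}{3574919}\right) - \frac{10441}{106050}} = \frac{1125300}{1036253} - \frac{1488040}{\frac{3457103891976}{3574919} - \frac{10441}{106050}} = \frac{1125300}{1036253} - \frac{1488040}{\frac{366625830418325521}{379120159950}} = \frac{1125300}{1036253} - \frac{564145962811998000}{366625830418325521} = - \frac{172033899432079654712700}{379917116648481076112813}$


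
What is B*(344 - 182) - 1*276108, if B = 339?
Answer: -221190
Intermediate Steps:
B*(344 - 182) - 1*276108 = 339*(344 - 182) - 1*276108 = 339*162 - 276108 = 54918 - 276108 = -221190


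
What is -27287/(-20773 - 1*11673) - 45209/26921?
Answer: -732257887/873478766 ≈ -0.83832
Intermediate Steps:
-27287/(-20773 - 1*11673) - 45209/26921 = -27287/(-20773 - 11673) - 45209*1/26921 = -27287/(-32446) - 45209/26921 = -27287*(-1/32446) - 45209/26921 = 27287/32446 - 45209/26921 = -732257887/873478766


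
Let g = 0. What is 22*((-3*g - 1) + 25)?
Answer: 528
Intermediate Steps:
22*((-3*g - 1) + 25) = 22*((-3*0 - 1) + 25) = 22*((0 - 1) + 25) = 22*(-1 + 25) = 22*24 = 528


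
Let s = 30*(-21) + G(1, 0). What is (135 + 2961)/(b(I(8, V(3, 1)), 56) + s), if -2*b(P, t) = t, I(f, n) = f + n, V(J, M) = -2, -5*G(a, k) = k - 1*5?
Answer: -344/73 ≈ -4.7123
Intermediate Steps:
G(a, k) = 1 - k/5 (G(a, k) = -(k - 1*5)/5 = -(k - 5)/5 = -(-5 + k)/5 = 1 - k/5)
b(P, t) = -t/2
s = -629 (s = 30*(-21) + (1 - 1/5*0) = -630 + (1 + 0) = -630 + 1 = -629)
(135 + 2961)/(b(I(8, V(3, 1)), 56) + s) = (135 + 2961)/(-1/2*56 - 629) = 3096/(-28 - 629) = 3096/(-657) = 3096*(-1/657) = -344/73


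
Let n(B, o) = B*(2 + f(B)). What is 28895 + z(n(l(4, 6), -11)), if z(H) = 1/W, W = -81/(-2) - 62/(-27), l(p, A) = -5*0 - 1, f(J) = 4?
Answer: 66776399/2311 ≈ 28895.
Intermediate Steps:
l(p, A) = -1 (l(p, A) = 0 - 1 = -1)
n(B, o) = 6*B (n(B, o) = B*(2 + 4) = B*6 = 6*B)
W = 2311/54 (W = -81*(-½) - 62*(-1/27) = 81/2 + 62/27 = 2311/54 ≈ 42.796)
z(H) = 54/2311 (z(H) = 1/(2311/54) = 54/2311)
28895 + z(n(l(4, 6), -11)) = 28895 + 54/2311 = 66776399/2311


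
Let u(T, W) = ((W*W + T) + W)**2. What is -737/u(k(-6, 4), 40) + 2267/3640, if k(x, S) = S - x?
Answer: 28041931/45045000 ≈ 0.62253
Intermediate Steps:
u(T, W) = (T + W + W**2)**2 (u(T, W) = ((W**2 + T) + W)**2 = ((T + W**2) + W)**2 = (T + W + W**2)**2)
-737/u(k(-6, 4), 40) + 2267/3640 = -737/((4 - 1*(-6)) + 40 + 40**2)**2 + 2267/3640 = -737/((4 + 6) + 40 + 1600)**2 + 2267*(1/3640) = -737/(10 + 40 + 1600)**2 + 2267/3640 = -737/(1650**2) + 2267/3640 = -737/2722500 + 2267/3640 = -737*1/2722500 + 2267/3640 = -67/247500 + 2267/3640 = 28041931/45045000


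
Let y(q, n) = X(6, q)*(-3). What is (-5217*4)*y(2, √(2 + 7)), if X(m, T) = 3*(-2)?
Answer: -375624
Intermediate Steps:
X(m, T) = -6
y(q, n) = 18 (y(q, n) = -6*(-3) = 18)
(-5217*4)*y(2, √(2 + 7)) = -5217*4*18 = -141*148*18 = -20868*18 = -375624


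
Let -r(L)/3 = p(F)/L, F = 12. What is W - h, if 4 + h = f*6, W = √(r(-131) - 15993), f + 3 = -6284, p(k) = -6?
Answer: 37726 + 3*I*√30495359/131 ≈ 37726.0 + 126.46*I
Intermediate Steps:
f = -6287 (f = -3 - 6284 = -6287)
r(L) = 18/L (r(L) = -(-18)/L = 18/L)
W = 3*I*√30495359/131 (W = √(18/(-131) - 15993) = √(18*(-1/131) - 15993) = √(-18/131 - 15993) = √(-2095101/131) = 3*I*√30495359/131 ≈ 126.46*I)
h = -37726 (h = -4 - 6287*6 = -4 - 37722 = -37726)
W - h = 3*I*√30495359/131 - 1*(-37726) = 3*I*√30495359/131 + 37726 = 37726 + 3*I*√30495359/131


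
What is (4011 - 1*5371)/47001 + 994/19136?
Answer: 10347017/449705568 ≈ 0.023008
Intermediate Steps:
(4011 - 1*5371)/47001 + 994/19136 = (4011 - 5371)*(1/47001) + 994*(1/19136) = -1360*1/47001 + 497/9568 = -1360/47001 + 497/9568 = 10347017/449705568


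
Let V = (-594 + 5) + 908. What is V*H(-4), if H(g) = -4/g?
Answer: 319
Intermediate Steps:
V = 319 (V = -589 + 908 = 319)
V*H(-4) = 319*(-4/(-4)) = 319*(-4*(-¼)) = 319*1 = 319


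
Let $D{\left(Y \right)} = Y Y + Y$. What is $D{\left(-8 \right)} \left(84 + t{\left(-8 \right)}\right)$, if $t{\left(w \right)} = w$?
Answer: $4256$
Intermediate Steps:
$D{\left(Y \right)} = Y + Y^{2}$ ($D{\left(Y \right)} = Y^{2} + Y = Y + Y^{2}$)
$D{\left(-8 \right)} \left(84 + t{\left(-8 \right)}\right) = - 8 \left(1 - 8\right) \left(84 - 8\right) = \left(-8\right) \left(-7\right) 76 = 56 \cdot 76 = 4256$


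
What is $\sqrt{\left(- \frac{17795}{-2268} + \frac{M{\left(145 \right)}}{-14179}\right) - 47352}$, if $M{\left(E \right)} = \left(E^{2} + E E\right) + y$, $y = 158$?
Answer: $\frac{i \sqrt{151121397244470499}}{1786554} \approx 217.59 i$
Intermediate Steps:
$M{\left(E \right)} = 158 + 2 E^{2}$ ($M{\left(E \right)} = \left(E^{2} + E E\right) + 158 = \left(E^{2} + E^{2}\right) + 158 = 2 E^{2} + 158 = 158 + 2 E^{2}$)
$\sqrt{\left(- \frac{17795}{-2268} + \frac{M{\left(145 \right)}}{-14179}\right) - 47352} = \sqrt{\left(- \frac{17795}{-2268} + \frac{158 + 2 \cdot 145^{2}}{-14179}\right) - 47352} = \sqrt{\left(\left(-17795\right) \left(- \frac{1}{2268}\right) + \left(158 + 2 \cdot 21025\right) \left(- \frac{1}{14179}\right)\right) - 47352} = \sqrt{\left(\frac{17795}{2268} + \left(158 + 42050\right) \left(- \frac{1}{14179}\right)\right) - 47352} = \sqrt{\left(\frac{17795}{2268} + 42208 \left(- \frac{1}{14179}\right)\right) - 47352} = \sqrt{\left(\frac{17795}{2268} - \frac{42208}{14179}\right) - 47352} = \sqrt{\frac{156587561}{32157972} - 47352} = \sqrt{- \frac{1522587702583}{32157972}} = \frac{i \sqrt{151121397244470499}}{1786554}$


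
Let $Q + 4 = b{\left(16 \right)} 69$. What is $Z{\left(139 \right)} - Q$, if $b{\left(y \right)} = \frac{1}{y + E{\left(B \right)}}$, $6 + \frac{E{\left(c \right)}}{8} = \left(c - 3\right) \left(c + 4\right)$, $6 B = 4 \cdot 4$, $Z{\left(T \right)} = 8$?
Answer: $\frac{5997}{448} \approx 13.386$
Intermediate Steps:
$B = \frac{8}{3}$ ($B = \frac{4 \cdot 4}{6} = \frac{1}{6} \cdot 16 = \frac{8}{3} \approx 2.6667$)
$E{\left(c \right)} = -48 + 8 \left(-3 + c\right) \left(4 + c\right)$ ($E{\left(c \right)} = -48 + 8 \left(c - 3\right) \left(c + 4\right) = -48 + 8 \left(-3 + c\right) \left(4 + c\right)$)
$b{\left(y \right)} = \frac{1}{- \frac{592}{9} + y}$ ($b{\left(y \right)} = \frac{1}{y + \left(-144 + 8 \cdot \frac{8}{3} + 8 \left(\frac{8}{3}\right)^{2}\right)} = \frac{1}{y + \left(-144 + \frac{64}{3} + 8 \cdot \frac{64}{9}\right)} = \frac{1}{y + \left(-144 + \frac{64}{3} + \frac{512}{9}\right)} = \frac{1}{y - \frac{592}{9}} = \frac{1}{- \frac{592}{9} + y}$)
$Q = - \frac{2413}{448}$ ($Q = -4 + \frac{9}{-592 + 9 \cdot 16} \cdot 69 = -4 + \frac{9}{-592 + 144} \cdot 69 = -4 + \frac{9}{-448} \cdot 69 = -4 + 9 \left(- \frac{1}{448}\right) 69 = -4 - \frac{621}{448} = - \frac{2413}{448} \approx -5.3862$)
$Z{\left(139 \right)} - Q = 8 - - \frac{2413}{448} = 8 + \frac{2413}{448} = \frac{5997}{448}$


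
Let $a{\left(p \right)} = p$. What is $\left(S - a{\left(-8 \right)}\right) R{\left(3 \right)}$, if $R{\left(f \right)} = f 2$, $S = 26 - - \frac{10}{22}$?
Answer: $\frac{2274}{11} \approx 206.73$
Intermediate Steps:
$S = \frac{291}{11}$ ($S = 26 - \left(-10\right) \frac{1}{22} = 26 - - \frac{5}{11} = 26 + \frac{5}{11} = \frac{291}{11} \approx 26.455$)
$R{\left(f \right)} = 2 f$
$\left(S - a{\left(-8 \right)}\right) R{\left(3 \right)} = \left(\frac{291}{11} - -8\right) 2 \cdot 3 = \left(\frac{291}{11} + 8\right) 6 = \frac{379}{11} \cdot 6 = \frac{2274}{11}$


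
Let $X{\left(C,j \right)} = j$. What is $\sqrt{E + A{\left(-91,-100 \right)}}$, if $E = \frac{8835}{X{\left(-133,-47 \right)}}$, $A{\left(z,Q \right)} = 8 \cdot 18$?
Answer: $\frac{i \sqrt{97149}}{47} \approx 6.6316 i$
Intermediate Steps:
$A{\left(z,Q \right)} = 144$
$E = - \frac{8835}{47}$ ($E = \frac{8835}{-47} = 8835 \left(- \frac{1}{47}\right) = - \frac{8835}{47} \approx -187.98$)
$\sqrt{E + A{\left(-91,-100 \right)}} = \sqrt{- \frac{8835}{47} + 144} = \sqrt{- \frac{2067}{47}} = \frac{i \sqrt{97149}}{47}$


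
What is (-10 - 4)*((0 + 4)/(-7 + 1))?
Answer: 28/3 ≈ 9.3333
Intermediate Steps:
(-10 - 4)*((0 + 4)/(-7 + 1)) = -56/(-6) = -56*(-1)/6 = -14*(-⅔) = 28/3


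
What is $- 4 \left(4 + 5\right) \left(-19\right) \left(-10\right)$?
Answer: $-6840$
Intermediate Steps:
$- 4 \left(4 + 5\right) \left(-19\right) \left(-10\right) = \left(-4\right) 9 \left(-19\right) \left(-10\right) = \left(-36\right) \left(-19\right) \left(-10\right) = 684 \left(-10\right) = -6840$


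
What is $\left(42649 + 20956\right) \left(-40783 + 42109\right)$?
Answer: $84340230$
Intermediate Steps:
$\left(42649 + 20956\right) \left(-40783 + 42109\right) = 63605 \cdot 1326 = 84340230$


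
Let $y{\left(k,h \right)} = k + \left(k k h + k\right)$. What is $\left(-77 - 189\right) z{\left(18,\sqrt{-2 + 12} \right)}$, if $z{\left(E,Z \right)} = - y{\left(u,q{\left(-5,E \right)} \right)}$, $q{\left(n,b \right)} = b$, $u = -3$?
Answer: $41496$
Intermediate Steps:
$y{\left(k,h \right)} = 2 k + h k^{2}$ ($y{\left(k,h \right)} = k + \left(k^{2} h + k\right) = k + \left(h k^{2} + k\right) = k + \left(k + h k^{2}\right) = 2 k + h k^{2}$)
$z{\left(E,Z \right)} = 6 - 9 E$ ($z{\left(E,Z \right)} = - \left(-3\right) \left(2 + E \left(-3\right)\right) = - \left(-3\right) \left(2 - 3 E\right) = - (-6 + 9 E) = 6 - 9 E$)
$\left(-77 - 189\right) z{\left(18,\sqrt{-2 + 12} \right)} = \left(-77 - 189\right) \left(6 - 162\right) = - 266 \left(6 - 162\right) = \left(-266\right) \left(-156\right) = 41496$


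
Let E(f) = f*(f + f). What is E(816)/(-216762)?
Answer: -221952/36127 ≈ -6.1437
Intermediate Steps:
E(f) = 2*f**2 (E(f) = f*(2*f) = 2*f**2)
E(816)/(-216762) = (2*816**2)/(-216762) = (2*665856)*(-1/216762) = 1331712*(-1/216762) = -221952/36127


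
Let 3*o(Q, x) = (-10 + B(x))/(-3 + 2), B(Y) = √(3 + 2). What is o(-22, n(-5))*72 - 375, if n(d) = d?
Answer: -135 - 24*√5 ≈ -188.67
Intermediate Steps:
B(Y) = √5
o(Q, x) = 10/3 - √5/3 (o(Q, x) = ((-10 + √5)/(-3 + 2))/3 = ((-10 + √5)/(-1))/3 = ((-10 + √5)*(-1))/3 = (10 - √5)/3 = 10/3 - √5/3)
o(-22, n(-5))*72 - 375 = (10/3 - √5/3)*72 - 375 = (240 - 24*√5) - 375 = -135 - 24*√5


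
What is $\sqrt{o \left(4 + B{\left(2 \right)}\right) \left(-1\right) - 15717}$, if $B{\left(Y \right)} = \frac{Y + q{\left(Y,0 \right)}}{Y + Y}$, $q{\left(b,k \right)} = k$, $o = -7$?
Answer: $\frac{i \sqrt{62742}}{2} \approx 125.24 i$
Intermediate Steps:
$B{\left(Y \right)} = \frac{1}{2}$ ($B{\left(Y \right)} = \frac{Y + 0}{Y + Y} = \frac{Y}{2 Y} = Y \frac{1}{2 Y} = \frac{1}{2}$)
$\sqrt{o \left(4 + B{\left(2 \right)}\right) \left(-1\right) - 15717} = \sqrt{- 7 \left(4 + \frac{1}{2}\right) \left(-1\right) - 15717} = \sqrt{\left(-7\right) \frac{9}{2} \left(-1\right) - 15717} = \sqrt{\left(- \frac{63}{2}\right) \left(-1\right) - 15717} = \sqrt{\frac{63}{2} - 15717} = \sqrt{- \frac{31371}{2}} = \frac{i \sqrt{62742}}{2}$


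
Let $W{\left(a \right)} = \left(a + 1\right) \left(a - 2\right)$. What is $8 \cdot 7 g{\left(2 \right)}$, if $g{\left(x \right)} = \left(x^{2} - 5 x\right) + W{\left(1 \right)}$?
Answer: $-448$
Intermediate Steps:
$W{\left(a \right)} = \left(1 + a\right) \left(-2 + a\right)$
$g{\left(x \right)} = -2 + x^{2} - 5 x$ ($g{\left(x \right)} = \left(x^{2} - 5 x\right) - \left(3 - 1\right) = \left(x^{2} - 5 x\right) - 2 = -2 + x^{2} - 5 x$)
$8 \cdot 7 g{\left(2 \right)} = 8 \cdot 7 \left(-2 + 2^{2} - 10\right) = 56 \left(-2 + 4 - 10\right) = 56 \left(-8\right) = -448$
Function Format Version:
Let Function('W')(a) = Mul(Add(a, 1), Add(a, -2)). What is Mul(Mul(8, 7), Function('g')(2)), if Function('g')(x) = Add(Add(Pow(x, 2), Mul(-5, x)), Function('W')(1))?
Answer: -448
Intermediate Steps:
Function('W')(a) = Mul(Add(1, a), Add(-2, a))
Function('g')(x) = Add(-2, Pow(x, 2), Mul(-5, x)) (Function('g')(x) = Add(Add(Pow(x, 2), Mul(-5, x)), Add(-2, Pow(1, 2), Mul(-1, 1))) = Add(Add(Pow(x, 2), Mul(-5, x)), Add(-2, 1, -1)) = Add(Add(Pow(x, 2), Mul(-5, x)), -2) = Add(-2, Pow(x, 2), Mul(-5, x)))
Mul(Mul(8, 7), Function('g')(2)) = Mul(Mul(8, 7), Add(-2, Pow(2, 2), Mul(-5, 2))) = Mul(56, Add(-2, 4, -10)) = Mul(56, -8) = -448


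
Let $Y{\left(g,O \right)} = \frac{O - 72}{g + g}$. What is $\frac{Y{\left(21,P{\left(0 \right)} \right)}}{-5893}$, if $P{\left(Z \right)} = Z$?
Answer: $\frac{12}{41251} \approx 0.0002909$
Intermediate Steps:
$Y{\left(g,O \right)} = \frac{-72 + O}{2 g}$
$\frac{Y{\left(21,P{\left(0 \right)} \right)}}{-5893} = \frac{\frac{1}{2} \cdot \frac{1}{21} \left(-72 + 0\right)}{-5893} = \frac{1}{2} \cdot \frac{1}{21} \left(-72\right) \left(- \frac{1}{5893}\right) = \left(- \frac{12}{7}\right) \left(- \frac{1}{5893}\right) = \frac{12}{41251}$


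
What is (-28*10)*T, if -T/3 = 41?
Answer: 34440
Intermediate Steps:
T = -123 (T = -3*41 = -123)
(-28*10)*T = -28*10*(-123) = -280*(-123) = 34440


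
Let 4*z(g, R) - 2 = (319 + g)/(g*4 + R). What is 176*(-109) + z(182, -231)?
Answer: -38136297/1988 ≈ -19183.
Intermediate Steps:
z(g, R) = ½ + (319 + g)/(4*(R + 4*g)) (z(g, R) = ½ + ((319 + g)/(g*4 + R))/4 = ½ + ((319 + g)/(4*g + R))/4 = ½ + ((319 + g)/(R + 4*g))/4 = ½ + (319 + g)/(4*(R + 4*g)))
176*(-109) + z(182, -231) = 176*(-109) + (319 + 2*(-231) + 9*182)/(4*(-231 + 4*182)) = -19184 + (319 - 462 + 1638)/(4*(-231 + 728)) = -19184 + (¼)*1495/497 = -19184 + (¼)*(1/497)*1495 = -19184 + 1495/1988 = -38136297/1988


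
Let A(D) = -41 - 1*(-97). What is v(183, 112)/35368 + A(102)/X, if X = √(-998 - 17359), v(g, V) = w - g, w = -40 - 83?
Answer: -153/17684 - 56*I*√18357/18357 ≈ -0.0086519 - 0.41332*I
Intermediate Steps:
w = -123
v(g, V) = -123 - g
X = I*√18357 (X = √(-18357) = I*√18357 ≈ 135.49*I)
A(D) = 56 (A(D) = -41 + 97 = 56)
v(183, 112)/35368 + A(102)/X = (-123 - 1*183)/35368 + 56/((I*√18357)) = (-123 - 183)*(1/35368) + 56*(-I*√18357/18357) = -306*1/35368 - 56*I*√18357/18357 = -153/17684 - 56*I*√18357/18357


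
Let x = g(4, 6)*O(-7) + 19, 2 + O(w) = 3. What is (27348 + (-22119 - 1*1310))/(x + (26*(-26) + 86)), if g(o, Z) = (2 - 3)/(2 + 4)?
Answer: -23514/3427 ≈ -6.8614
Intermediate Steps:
g(o, Z) = -⅙ (g(o, Z) = -1/6 = -1*⅙ = -⅙)
O(w) = 1 (O(w) = -2 + 3 = 1)
x = 113/6 (x = -⅙*1 + 19 = -⅙ + 19 = 113/6 ≈ 18.833)
(27348 + (-22119 - 1*1310))/(x + (26*(-26) + 86)) = (27348 + (-22119 - 1*1310))/(113/6 + (26*(-26) + 86)) = (27348 + (-22119 - 1310))/(113/6 + (-676 + 86)) = (27348 - 23429)/(113/6 - 590) = 3919/(-3427/6) = 3919*(-6/3427) = -23514/3427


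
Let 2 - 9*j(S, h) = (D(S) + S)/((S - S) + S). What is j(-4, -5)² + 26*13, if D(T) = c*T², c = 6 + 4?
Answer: 29059/81 ≈ 358.75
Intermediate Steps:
c = 10
D(T) = 10*T²
j(S, h) = 2/9 - (S + 10*S²)/(9*S) (j(S, h) = 2/9 - (10*S² + S)/(9*((S - S) + S)) = 2/9 - (S + 10*S²)/(9*(0 + S)) = 2/9 - (S + 10*S²)/(9*S))
j(-4, -5)² + 26*13 = (⅑ - 10/9*(-4))² + 26*13 = (⅑ + 40/9)² + 338 = (41/9)² + 338 = 1681/81 + 338 = 29059/81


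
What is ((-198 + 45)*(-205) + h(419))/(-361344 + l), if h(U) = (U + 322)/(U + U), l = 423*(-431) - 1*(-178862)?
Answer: -26284611/305698210 ≈ -0.085982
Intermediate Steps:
l = -3451 (l = -182313 + 178862 = -3451)
h(U) = (322 + U)/(2*U) (h(U) = (322 + U)/((2*U)) = (322 + U)*(1/(2*U)) = (322 + U)/(2*U))
((-198 + 45)*(-205) + h(419))/(-361344 + l) = ((-198 + 45)*(-205) + (½)*(322 + 419)/419)/(-361344 - 3451) = (-153*(-205) + (½)*(1/419)*741)/(-364795) = (31365 + 741/838)*(-1/364795) = (26284611/838)*(-1/364795) = -26284611/305698210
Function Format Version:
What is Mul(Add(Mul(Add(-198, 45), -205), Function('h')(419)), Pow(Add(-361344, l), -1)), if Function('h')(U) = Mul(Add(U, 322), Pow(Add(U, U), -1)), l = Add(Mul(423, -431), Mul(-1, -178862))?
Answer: Rational(-26284611, 305698210) ≈ -0.085982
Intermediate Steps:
l = -3451 (l = Add(-182313, 178862) = -3451)
Function('h')(U) = Mul(Rational(1, 2), Pow(U, -1), Add(322, U)) (Function('h')(U) = Mul(Add(322, U), Pow(Mul(2, U), -1)) = Mul(Add(322, U), Mul(Rational(1, 2), Pow(U, -1))) = Mul(Rational(1, 2), Pow(U, -1), Add(322, U)))
Mul(Add(Mul(Add(-198, 45), -205), Function('h')(419)), Pow(Add(-361344, l), -1)) = Mul(Add(Mul(Add(-198, 45), -205), Mul(Rational(1, 2), Pow(419, -1), Add(322, 419))), Pow(Add(-361344, -3451), -1)) = Mul(Add(Mul(-153, -205), Mul(Rational(1, 2), Rational(1, 419), 741)), Pow(-364795, -1)) = Mul(Add(31365, Rational(741, 838)), Rational(-1, 364795)) = Mul(Rational(26284611, 838), Rational(-1, 364795)) = Rational(-26284611, 305698210)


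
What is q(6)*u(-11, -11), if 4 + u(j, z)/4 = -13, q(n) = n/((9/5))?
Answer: -680/3 ≈ -226.67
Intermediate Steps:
q(n) = 5*n/9 (q(n) = n/((9*(⅕))) = n/(9/5) = n*(5/9) = 5*n/9)
u(j, z) = -68 (u(j, z) = -16 + 4*(-13) = -16 - 52 = -68)
q(6)*u(-11, -11) = ((5/9)*6)*(-68) = (10/3)*(-68) = -680/3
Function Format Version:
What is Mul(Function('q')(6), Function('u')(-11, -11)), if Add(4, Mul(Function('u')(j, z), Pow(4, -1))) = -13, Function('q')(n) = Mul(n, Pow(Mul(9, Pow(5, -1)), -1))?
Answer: Rational(-680, 3) ≈ -226.67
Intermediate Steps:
Function('q')(n) = Mul(Rational(5, 9), n) (Function('q')(n) = Mul(n, Pow(Mul(9, Rational(1, 5)), -1)) = Mul(n, Pow(Rational(9, 5), -1)) = Mul(n, Rational(5, 9)) = Mul(Rational(5, 9), n))
Function('u')(j, z) = -68 (Function('u')(j, z) = Add(-16, Mul(4, -13)) = Add(-16, -52) = -68)
Mul(Function('q')(6), Function('u')(-11, -11)) = Mul(Mul(Rational(5, 9), 6), -68) = Mul(Rational(10, 3), -68) = Rational(-680, 3)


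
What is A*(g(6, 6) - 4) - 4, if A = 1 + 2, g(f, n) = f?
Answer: 2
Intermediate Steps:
A = 3
A*(g(6, 6) - 4) - 4 = 3*(6 - 4) - 4 = 3*2 - 4 = 6 - 4 = 2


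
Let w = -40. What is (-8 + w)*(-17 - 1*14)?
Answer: 1488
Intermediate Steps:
(-8 + w)*(-17 - 1*14) = (-8 - 40)*(-17 - 1*14) = -48*(-17 - 14) = -48*(-31) = 1488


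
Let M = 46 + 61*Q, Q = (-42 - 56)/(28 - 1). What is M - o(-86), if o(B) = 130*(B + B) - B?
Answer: 596662/27 ≈ 22099.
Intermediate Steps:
Q = -98/27 ≈ -3.6296
M = -4736/27 (M = 46 + 61*(-98/27) = 46 - 5978/27 = -4736/27 ≈ -175.41)
o(B) = 259*B (o(B) = 130*(2*B) - B = 260*B - B = 259*B)
M - o(-86) = -4736/27 - 259*(-86) = -4736/27 - 1*(-22274) = -4736/27 + 22274 = 596662/27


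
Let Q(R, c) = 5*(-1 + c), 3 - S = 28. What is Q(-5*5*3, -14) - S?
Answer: -50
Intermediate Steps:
S = -25 (S = 3 - 1*28 = 3 - 28 = -25)
Q(R, c) = -5 + 5*c
Q(-5*5*3, -14) - S = (-5 + 5*(-14)) - 1*(-25) = (-5 - 70) + 25 = -75 + 25 = -50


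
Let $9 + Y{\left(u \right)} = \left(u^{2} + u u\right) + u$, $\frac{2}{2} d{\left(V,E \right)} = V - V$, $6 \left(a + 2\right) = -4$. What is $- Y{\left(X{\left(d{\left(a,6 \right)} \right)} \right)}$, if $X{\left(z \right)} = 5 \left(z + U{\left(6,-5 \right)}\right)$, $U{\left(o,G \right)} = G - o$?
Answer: $-5986$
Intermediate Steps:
$a = - \frac{8}{3}$ ($a = -2 + \frac{1}{6} \left(-4\right) = -2 - \frac{2}{3} = - \frac{8}{3} \approx -2.6667$)
$d{\left(V,E \right)} = 0$ ($d{\left(V,E \right)} = V - V = 0$)
$X{\left(z \right)} = -55 + 5 z$ ($X{\left(z \right)} = 5 \left(z - 11\right) = 5 \left(-11 + z\right) = -55 + 5 z$)
$Y{\left(u \right)} = -9 + u + 2 u^{2}$ ($Y{\left(u \right)} = -9 + \left(\left(u^{2} + u u\right) + u\right) = -9 + \left(\left(u^{2} + u^{2}\right) + u\right) = -9 + \left(2 u^{2} + u\right) = -9 + \left(u + 2 u^{2}\right) = -9 + u + 2 u^{2}$)
$- Y{\left(X{\left(d{\left(a,6 \right)} \right)} \right)} = - (-9 + \left(-55 + 5 \cdot 0\right) + 2 \left(-55 + 5 \cdot 0\right)^{2}) = - (-9 + \left(-55 + 0\right) + 2 \left(-55 + 0\right)^{2}) = - (-9 - 55 + 2 \left(-55\right)^{2}) = - (-9 - 55 + 2 \cdot 3025) = - (-9 - 55 + 6050) = \left(-1\right) 5986 = -5986$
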